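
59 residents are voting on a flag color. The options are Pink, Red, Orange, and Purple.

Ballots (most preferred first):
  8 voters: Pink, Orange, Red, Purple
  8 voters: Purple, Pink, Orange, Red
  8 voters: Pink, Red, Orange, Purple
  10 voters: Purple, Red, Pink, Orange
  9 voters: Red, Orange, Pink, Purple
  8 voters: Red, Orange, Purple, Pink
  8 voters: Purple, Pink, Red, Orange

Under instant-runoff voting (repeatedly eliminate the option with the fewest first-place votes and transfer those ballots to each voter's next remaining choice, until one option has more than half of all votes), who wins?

Red

Round 1: Pink 16, Red 17, Orange 0, Purple 26. Orange eliminated.
Round 2: Pink 16, Red 17, Purple 26. Pink eliminated.
Round 3: Red 33, Purple 26. Red has a majority (≥30).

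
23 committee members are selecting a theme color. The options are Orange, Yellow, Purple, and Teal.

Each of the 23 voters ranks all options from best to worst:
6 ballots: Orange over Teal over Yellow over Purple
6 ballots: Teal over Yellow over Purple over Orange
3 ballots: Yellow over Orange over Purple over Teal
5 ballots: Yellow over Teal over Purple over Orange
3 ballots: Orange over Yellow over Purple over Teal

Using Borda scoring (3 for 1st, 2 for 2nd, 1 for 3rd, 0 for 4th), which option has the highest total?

Yellow

Orange: 6×3 + 6×0 + 3×2 + 5×0 + 3×3 = 33
Yellow: 6×1 + 6×2 + 3×3 + 5×3 + 3×2 = 48
Purple: 6×0 + 6×1 + 3×1 + 5×1 + 3×1 = 17
Teal: 6×2 + 6×3 + 3×0 + 5×2 + 3×0 = 40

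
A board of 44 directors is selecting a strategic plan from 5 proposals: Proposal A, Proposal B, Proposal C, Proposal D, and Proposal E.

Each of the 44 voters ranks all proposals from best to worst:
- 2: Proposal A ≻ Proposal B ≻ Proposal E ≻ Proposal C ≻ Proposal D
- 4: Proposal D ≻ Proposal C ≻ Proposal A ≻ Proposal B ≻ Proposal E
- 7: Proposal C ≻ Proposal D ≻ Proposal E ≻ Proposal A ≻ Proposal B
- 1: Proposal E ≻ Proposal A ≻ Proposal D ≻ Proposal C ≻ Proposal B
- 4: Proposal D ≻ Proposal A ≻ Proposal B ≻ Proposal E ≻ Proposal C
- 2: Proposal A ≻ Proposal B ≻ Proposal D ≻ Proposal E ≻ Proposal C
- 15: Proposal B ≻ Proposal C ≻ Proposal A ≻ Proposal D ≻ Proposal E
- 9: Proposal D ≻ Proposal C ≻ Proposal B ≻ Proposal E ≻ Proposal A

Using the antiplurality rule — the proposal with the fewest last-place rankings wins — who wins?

Proposal D

Last-place votes: Proposal A 9, Proposal B 8, Proposal C 6, Proposal D 2, Proposal E 19.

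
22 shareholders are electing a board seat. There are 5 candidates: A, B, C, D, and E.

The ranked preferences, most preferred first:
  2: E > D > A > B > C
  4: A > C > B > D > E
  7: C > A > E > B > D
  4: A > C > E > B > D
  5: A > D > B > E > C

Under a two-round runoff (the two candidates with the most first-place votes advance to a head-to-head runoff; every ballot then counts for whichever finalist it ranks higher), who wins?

A

Round 1 first-place votes: A 13, B 0, C 7, D 0, E 2. A and C advance.
Runoff: A is ranked above C on 15 ballots, C above A on 7.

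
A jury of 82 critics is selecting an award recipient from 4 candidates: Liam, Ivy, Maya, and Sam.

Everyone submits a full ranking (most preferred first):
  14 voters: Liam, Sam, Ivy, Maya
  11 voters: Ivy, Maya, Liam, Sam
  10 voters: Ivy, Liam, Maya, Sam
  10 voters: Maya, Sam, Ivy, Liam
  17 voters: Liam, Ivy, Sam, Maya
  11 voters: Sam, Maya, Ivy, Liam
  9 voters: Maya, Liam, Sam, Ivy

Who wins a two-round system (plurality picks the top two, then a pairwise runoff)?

Round 1 first-place votes: Liam 31, Ivy 21, Maya 19, Sam 11. Liam and Ivy advance.
Runoff: Liam is ranked above Ivy on 40 ballots, Ivy above Liam on 42.

Ivy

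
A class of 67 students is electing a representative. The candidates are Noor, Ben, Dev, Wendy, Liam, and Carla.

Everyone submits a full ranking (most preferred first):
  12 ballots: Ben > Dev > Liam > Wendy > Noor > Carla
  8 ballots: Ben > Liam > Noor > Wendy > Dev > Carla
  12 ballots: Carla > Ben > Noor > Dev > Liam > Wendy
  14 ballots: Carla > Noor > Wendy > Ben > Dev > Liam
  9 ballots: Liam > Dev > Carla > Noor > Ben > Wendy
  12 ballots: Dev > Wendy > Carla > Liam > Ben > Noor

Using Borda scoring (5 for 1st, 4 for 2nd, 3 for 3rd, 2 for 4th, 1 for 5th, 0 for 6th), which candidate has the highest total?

Noor: 12×1 + 8×3 + 12×3 + 14×4 + 9×2 + 12×0 = 146
Ben: 12×5 + 8×5 + 12×4 + 14×2 + 9×1 + 12×1 = 197
Dev: 12×4 + 8×1 + 12×2 + 14×1 + 9×4 + 12×5 = 190
Wendy: 12×2 + 8×2 + 12×0 + 14×3 + 9×0 + 12×4 = 130
Liam: 12×3 + 8×4 + 12×1 + 14×0 + 9×5 + 12×2 = 149
Carla: 12×0 + 8×0 + 12×5 + 14×5 + 9×3 + 12×3 = 193

Ben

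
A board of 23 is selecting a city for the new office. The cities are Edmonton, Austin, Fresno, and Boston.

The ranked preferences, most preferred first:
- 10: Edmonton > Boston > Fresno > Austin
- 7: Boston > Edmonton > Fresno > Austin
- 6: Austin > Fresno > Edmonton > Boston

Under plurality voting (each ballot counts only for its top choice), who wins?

First-place votes: Edmonton 10, Austin 6, Fresno 0, Boston 7.

Edmonton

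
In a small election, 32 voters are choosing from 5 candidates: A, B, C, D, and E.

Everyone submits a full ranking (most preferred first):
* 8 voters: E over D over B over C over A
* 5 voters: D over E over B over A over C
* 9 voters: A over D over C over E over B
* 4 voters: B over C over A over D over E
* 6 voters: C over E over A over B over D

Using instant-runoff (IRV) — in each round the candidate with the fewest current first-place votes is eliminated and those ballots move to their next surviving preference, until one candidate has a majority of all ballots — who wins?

Round 1: A 9, B 4, C 6, D 5, E 8. B eliminated.
Round 2: A 9, C 10, D 5, E 8. D eliminated.
Round 3: A 9, C 10, E 13. A eliminated.
Round 4: C 19, E 13. C has a majority (≥17).

C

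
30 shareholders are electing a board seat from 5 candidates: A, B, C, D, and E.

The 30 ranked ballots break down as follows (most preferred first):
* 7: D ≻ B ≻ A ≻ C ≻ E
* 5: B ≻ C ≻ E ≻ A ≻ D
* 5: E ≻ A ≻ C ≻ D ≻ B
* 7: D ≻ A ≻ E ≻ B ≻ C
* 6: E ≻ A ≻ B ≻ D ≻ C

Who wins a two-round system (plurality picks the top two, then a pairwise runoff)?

Round 1 first-place votes: A 0, B 5, C 0, D 14, E 11. D and E advance.
Runoff: D is ranked above E on 14 ballots, E above D on 16.

E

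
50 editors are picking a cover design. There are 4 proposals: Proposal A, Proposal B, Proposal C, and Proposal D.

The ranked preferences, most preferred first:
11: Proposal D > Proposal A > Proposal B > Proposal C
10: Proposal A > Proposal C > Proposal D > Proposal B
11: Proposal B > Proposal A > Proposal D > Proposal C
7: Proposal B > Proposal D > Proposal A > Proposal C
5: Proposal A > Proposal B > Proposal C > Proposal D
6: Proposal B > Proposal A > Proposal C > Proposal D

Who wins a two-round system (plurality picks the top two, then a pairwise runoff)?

Round 1 first-place votes: Proposal A 15, Proposal B 24, Proposal C 0, Proposal D 11. Proposal B and Proposal A advance.
Runoff: Proposal B is ranked above Proposal A on 24 ballots, Proposal A above Proposal B on 26.

Proposal A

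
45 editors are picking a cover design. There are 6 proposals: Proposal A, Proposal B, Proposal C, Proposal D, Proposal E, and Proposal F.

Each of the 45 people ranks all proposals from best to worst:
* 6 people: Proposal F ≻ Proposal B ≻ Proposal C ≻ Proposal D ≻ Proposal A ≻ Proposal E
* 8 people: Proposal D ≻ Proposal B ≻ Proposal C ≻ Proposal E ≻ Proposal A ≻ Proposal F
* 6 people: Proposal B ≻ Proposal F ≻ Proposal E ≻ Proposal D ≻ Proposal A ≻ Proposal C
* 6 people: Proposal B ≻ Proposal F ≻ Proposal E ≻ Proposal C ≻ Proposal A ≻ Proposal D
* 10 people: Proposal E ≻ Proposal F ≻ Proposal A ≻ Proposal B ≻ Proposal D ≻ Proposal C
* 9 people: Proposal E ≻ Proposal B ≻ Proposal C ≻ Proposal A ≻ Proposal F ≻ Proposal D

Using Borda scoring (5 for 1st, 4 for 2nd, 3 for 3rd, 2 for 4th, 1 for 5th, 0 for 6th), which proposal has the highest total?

Proposal B

Proposal A: 6×1 + 8×1 + 6×1 + 6×1 + 10×3 + 9×2 = 74
Proposal B: 6×4 + 8×4 + 6×5 + 6×5 + 10×2 + 9×4 = 172
Proposal C: 6×3 + 8×3 + 6×0 + 6×2 + 10×0 + 9×3 = 81
Proposal D: 6×2 + 8×5 + 6×2 + 6×0 + 10×1 + 9×0 = 74
Proposal E: 6×0 + 8×2 + 6×3 + 6×3 + 10×5 + 9×5 = 147
Proposal F: 6×5 + 8×0 + 6×4 + 6×4 + 10×4 + 9×1 = 127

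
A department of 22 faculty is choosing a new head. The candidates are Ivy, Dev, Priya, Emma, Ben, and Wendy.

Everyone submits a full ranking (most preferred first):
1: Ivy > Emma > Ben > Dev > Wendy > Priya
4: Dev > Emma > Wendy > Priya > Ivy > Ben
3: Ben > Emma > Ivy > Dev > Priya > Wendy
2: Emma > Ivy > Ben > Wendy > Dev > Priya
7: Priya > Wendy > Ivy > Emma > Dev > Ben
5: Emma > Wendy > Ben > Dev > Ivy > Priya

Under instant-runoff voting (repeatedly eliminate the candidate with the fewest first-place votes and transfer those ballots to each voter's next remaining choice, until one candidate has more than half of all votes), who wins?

Round 1: Ivy 1, Dev 4, Priya 7, Emma 7, Ben 3, Wendy 0. Wendy eliminated.
Round 2: Ivy 1, Dev 4, Priya 7, Emma 7, Ben 3. Ivy eliminated.
Round 3: Dev 4, Priya 7, Emma 8, Ben 3. Ben eliminated.
Round 4: Dev 4, Priya 7, Emma 11. Dev eliminated.
Round 5: Priya 7, Emma 15. Emma has a majority (≥12).

Emma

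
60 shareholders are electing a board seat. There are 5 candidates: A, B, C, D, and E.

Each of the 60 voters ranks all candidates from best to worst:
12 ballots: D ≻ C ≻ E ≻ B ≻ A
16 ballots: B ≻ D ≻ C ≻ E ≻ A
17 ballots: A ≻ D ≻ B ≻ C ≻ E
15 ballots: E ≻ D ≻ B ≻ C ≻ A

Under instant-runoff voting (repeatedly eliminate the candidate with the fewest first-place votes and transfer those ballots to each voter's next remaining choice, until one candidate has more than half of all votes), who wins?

Round 1: A 17, B 16, C 0, D 12, E 15. C eliminated.
Round 2: A 17, B 16, D 12, E 15. D eliminated.
Round 3: A 17, B 16, E 27. B eliminated.
Round 4: A 17, E 43. E has a majority (≥31).

E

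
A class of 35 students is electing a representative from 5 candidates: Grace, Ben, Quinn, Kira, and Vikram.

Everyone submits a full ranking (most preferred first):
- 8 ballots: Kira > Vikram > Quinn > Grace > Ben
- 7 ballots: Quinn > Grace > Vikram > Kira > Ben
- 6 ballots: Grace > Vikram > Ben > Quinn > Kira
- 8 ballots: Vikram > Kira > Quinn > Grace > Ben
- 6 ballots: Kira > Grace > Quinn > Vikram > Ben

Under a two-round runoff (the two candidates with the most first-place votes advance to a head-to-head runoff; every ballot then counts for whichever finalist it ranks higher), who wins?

Round 1 first-place votes: Grace 6, Ben 0, Quinn 7, Kira 14, Vikram 8. Kira and Vikram advance.
Runoff: Kira is ranked above Vikram on 14 ballots, Vikram above Kira on 21.

Vikram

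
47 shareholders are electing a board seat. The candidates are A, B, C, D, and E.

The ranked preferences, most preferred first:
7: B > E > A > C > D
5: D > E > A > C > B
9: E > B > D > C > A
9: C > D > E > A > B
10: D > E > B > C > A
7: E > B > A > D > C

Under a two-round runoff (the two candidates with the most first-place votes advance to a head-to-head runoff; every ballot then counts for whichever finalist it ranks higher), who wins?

D

Round 1 first-place votes: A 0, B 7, C 9, D 15, E 16. E and D advance.
Runoff: E is ranked above D on 23 ballots, D above E on 24.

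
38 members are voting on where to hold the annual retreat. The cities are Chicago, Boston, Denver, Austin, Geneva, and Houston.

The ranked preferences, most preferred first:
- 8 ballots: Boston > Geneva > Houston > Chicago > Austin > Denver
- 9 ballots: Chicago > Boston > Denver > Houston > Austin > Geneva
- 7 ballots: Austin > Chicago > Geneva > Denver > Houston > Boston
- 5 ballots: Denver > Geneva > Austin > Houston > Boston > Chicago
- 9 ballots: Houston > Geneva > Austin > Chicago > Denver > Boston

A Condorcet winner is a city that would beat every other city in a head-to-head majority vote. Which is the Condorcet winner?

Geneva

Geneva vs Chicago: 22–16
Geneva vs Boston: 21–17
Geneva vs Denver: 24–14
Geneva vs Austin: 22–16
Geneva vs Houston: 20–18
Geneva beats every other city.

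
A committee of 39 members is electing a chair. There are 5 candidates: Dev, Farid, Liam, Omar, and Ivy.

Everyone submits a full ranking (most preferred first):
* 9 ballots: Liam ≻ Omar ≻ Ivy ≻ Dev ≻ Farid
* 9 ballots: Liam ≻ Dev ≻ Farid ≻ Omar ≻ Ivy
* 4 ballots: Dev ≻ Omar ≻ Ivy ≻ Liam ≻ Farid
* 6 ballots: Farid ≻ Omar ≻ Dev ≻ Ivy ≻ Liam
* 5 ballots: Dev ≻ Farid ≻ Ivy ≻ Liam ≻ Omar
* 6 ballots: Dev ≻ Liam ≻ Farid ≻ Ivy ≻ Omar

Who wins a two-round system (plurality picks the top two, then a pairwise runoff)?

Dev

Round 1 first-place votes: Dev 15, Farid 6, Liam 18, Omar 0, Ivy 0. Liam and Dev advance.
Runoff: Liam is ranked above Dev on 18 ballots, Dev above Liam on 21.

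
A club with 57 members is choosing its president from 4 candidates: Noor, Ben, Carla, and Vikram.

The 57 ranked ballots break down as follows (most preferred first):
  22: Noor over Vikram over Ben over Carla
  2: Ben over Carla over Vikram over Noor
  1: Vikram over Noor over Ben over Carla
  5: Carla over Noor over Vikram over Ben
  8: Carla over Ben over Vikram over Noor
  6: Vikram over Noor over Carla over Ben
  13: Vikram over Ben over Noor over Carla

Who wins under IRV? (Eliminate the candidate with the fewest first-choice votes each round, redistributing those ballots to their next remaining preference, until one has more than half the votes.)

Round 1: Noor 22, Ben 2, Carla 13, Vikram 20. Ben eliminated.
Round 2: Noor 22, Carla 15, Vikram 20. Carla eliminated.
Round 3: Noor 27, Vikram 30. Vikram has a majority (≥29).

Vikram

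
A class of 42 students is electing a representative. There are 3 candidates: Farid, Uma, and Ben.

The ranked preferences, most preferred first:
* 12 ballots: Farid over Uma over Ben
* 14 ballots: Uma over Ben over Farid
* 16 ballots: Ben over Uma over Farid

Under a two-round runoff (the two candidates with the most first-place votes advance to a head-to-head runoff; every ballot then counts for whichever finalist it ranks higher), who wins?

Round 1 first-place votes: Farid 12, Uma 14, Ben 16. Ben and Uma advance.
Runoff: Ben is ranked above Uma on 16 ballots, Uma above Ben on 26.

Uma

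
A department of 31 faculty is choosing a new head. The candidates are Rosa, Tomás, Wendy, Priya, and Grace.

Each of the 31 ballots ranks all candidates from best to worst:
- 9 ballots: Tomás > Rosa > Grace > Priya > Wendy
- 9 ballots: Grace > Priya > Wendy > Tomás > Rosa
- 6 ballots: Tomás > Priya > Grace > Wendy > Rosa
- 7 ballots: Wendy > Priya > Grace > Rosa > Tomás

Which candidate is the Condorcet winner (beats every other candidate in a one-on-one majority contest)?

Grace

Grace vs Rosa: 22–9
Grace vs Tomás: 16–15
Grace vs Wendy: 24–7
Grace vs Priya: 18–13
Grace beats every other candidate.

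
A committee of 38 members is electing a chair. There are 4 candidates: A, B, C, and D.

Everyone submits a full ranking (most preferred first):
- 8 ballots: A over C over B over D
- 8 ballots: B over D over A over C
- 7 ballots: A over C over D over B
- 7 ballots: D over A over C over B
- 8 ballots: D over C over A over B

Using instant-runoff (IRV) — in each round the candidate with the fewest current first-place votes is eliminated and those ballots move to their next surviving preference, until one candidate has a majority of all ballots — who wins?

Round 1: A 15, B 8, C 0, D 15. C eliminated.
Round 2: A 15, B 8, D 15. B eliminated.
Round 3: A 15, D 23. D has a majority (≥20).

D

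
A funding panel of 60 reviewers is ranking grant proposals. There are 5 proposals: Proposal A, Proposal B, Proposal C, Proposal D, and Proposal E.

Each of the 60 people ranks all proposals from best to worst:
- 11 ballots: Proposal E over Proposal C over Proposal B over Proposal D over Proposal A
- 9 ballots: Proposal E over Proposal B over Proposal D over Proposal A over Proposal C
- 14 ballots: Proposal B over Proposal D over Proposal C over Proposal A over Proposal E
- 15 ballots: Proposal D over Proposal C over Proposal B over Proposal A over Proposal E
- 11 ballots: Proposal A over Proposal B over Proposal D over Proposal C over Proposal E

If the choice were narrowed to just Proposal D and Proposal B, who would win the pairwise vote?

Proposal B

Proposal D is ranked above Proposal B on 15 ballots; Proposal B above Proposal D on 45.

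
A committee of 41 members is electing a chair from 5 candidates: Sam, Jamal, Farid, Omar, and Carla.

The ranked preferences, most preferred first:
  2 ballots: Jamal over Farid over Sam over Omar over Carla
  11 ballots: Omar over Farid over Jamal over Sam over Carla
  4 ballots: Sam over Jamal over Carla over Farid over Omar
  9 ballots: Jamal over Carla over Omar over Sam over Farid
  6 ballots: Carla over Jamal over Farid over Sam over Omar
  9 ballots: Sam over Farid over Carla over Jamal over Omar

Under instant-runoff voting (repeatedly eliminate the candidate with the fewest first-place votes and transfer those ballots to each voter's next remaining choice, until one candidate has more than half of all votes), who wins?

Round 1: Sam 13, Jamal 11, Farid 0, Omar 11, Carla 6. Farid eliminated.
Round 2: Sam 13, Jamal 11, Omar 11, Carla 6. Carla eliminated.
Round 3: Sam 13, Jamal 17, Omar 11. Omar eliminated.
Round 4: Sam 13, Jamal 28. Jamal has a majority (≥21).

Jamal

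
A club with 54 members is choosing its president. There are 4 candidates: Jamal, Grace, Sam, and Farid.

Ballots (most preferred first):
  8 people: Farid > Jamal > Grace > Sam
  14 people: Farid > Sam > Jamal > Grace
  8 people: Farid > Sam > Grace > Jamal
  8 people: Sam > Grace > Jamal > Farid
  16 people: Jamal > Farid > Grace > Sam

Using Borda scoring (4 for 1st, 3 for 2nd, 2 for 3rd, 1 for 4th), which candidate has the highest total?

Jamal: 8×3 + 14×2 + 8×1 + 8×2 + 16×4 = 140
Grace: 8×2 + 14×1 + 8×2 + 8×3 + 16×2 = 102
Sam: 8×1 + 14×3 + 8×3 + 8×4 + 16×1 = 122
Farid: 8×4 + 14×4 + 8×4 + 8×1 + 16×3 = 176

Farid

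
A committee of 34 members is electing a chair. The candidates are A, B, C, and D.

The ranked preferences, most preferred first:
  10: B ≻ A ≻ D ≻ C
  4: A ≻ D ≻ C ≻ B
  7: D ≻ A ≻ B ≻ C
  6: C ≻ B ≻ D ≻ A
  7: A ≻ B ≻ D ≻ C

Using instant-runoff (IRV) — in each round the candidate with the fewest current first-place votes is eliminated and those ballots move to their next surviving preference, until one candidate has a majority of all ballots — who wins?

Round 1: A 11, B 10, C 6, D 7. C eliminated.
Round 2: A 11, B 16, D 7. D eliminated.
Round 3: A 18, B 16. A has a majority (≥18).

A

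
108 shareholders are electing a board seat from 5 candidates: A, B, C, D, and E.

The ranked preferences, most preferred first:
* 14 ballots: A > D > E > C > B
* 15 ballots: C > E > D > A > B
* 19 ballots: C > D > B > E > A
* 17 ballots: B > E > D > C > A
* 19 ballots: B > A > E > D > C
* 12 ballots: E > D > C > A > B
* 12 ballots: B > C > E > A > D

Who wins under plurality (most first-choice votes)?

First-place votes: A 14, B 48, C 34, D 0, E 12.

B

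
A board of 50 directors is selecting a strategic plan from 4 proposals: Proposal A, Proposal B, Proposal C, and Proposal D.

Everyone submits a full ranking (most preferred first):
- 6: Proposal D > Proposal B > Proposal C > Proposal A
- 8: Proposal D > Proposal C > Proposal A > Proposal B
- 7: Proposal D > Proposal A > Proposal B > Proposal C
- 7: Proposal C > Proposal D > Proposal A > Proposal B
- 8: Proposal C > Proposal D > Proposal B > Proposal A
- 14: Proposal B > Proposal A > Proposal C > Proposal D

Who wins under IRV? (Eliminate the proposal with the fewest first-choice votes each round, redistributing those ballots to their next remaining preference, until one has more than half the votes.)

Round 1: Proposal A 0, Proposal B 14, Proposal C 15, Proposal D 21. Proposal A eliminated.
Round 2: Proposal B 14, Proposal C 15, Proposal D 21. Proposal B eliminated.
Round 3: Proposal C 29, Proposal D 21. Proposal C has a majority (≥26).

Proposal C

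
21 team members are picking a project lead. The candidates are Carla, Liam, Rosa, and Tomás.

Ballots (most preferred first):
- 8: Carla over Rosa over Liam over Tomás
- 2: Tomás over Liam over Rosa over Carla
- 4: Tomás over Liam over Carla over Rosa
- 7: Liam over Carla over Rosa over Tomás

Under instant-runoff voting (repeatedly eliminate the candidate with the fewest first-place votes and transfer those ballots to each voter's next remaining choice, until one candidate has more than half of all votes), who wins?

Liam

Round 1: Carla 8, Liam 7, Rosa 0, Tomás 6. Rosa eliminated.
Round 2: Carla 8, Liam 7, Tomás 6. Tomás eliminated.
Round 3: Carla 8, Liam 13. Liam has a majority (≥11).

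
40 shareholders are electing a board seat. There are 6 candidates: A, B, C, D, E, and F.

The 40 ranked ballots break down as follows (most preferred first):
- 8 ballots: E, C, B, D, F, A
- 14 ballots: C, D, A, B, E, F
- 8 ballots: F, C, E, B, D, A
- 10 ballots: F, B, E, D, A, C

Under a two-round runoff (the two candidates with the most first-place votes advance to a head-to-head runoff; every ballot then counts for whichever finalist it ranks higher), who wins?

Round 1 first-place votes: A 0, B 0, C 14, D 0, E 8, F 18. F and C advance.
Runoff: F is ranked above C on 18 ballots, C above F on 22.

C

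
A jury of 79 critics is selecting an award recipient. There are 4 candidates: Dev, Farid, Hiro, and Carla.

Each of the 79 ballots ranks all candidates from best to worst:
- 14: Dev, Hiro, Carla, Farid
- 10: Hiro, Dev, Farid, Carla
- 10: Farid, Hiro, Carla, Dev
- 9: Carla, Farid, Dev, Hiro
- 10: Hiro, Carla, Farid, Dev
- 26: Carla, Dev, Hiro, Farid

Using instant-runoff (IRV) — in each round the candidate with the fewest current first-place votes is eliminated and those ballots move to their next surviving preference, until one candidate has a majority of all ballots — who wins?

Round 1: Dev 14, Farid 10, Hiro 20, Carla 35. Farid eliminated.
Round 2: Dev 14, Hiro 30, Carla 35. Dev eliminated.
Round 3: Hiro 44, Carla 35. Hiro has a majority (≥40).

Hiro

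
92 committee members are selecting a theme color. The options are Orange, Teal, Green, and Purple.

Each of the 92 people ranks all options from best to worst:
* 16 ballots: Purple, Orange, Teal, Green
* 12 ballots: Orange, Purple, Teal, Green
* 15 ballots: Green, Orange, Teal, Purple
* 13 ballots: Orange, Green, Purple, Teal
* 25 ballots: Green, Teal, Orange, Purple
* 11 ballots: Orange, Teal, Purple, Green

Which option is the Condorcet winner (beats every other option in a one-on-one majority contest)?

Orange

Orange vs Teal: 67–25
Orange vs Green: 52–40
Orange vs Purple: 76–16
Orange beats every other option.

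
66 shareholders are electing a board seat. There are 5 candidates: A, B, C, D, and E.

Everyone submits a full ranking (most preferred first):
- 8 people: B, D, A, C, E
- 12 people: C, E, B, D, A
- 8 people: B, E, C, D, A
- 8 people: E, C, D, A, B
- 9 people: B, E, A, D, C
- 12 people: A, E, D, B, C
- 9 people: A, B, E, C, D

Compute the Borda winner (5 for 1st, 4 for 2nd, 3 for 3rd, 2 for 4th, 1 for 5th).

A: 8×3 + 12×1 + 8×1 + 8×2 + 9×3 + 12×5 + 9×5 = 192
B: 8×5 + 12×3 + 8×5 + 8×1 + 9×5 + 12×2 + 9×4 = 229
C: 8×2 + 12×5 + 8×3 + 8×4 + 9×1 + 12×1 + 9×2 = 171
D: 8×4 + 12×2 + 8×2 + 8×3 + 9×2 + 12×3 + 9×1 = 159
E: 8×1 + 12×4 + 8×4 + 8×5 + 9×4 + 12×4 + 9×3 = 239

E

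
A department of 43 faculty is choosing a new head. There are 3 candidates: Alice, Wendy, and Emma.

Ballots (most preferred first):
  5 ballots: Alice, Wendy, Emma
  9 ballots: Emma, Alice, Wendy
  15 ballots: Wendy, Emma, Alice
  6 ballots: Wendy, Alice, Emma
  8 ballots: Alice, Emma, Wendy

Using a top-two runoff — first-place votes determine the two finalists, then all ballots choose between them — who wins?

Alice

Round 1 first-place votes: Alice 13, Wendy 21, Emma 9. Wendy and Alice advance.
Runoff: Wendy is ranked above Alice on 21 ballots, Alice above Wendy on 22.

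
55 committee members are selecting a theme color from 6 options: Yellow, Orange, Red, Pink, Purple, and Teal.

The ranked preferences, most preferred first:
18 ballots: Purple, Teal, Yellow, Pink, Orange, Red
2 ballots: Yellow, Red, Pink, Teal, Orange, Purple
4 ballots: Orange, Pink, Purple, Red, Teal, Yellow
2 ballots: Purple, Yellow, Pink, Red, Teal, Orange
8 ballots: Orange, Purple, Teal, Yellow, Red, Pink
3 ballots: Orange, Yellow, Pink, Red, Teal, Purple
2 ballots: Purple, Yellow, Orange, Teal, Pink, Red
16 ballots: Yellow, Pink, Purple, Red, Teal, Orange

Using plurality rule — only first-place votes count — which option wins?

First-place votes: Yellow 18, Orange 15, Red 0, Pink 0, Purple 22, Teal 0.

Purple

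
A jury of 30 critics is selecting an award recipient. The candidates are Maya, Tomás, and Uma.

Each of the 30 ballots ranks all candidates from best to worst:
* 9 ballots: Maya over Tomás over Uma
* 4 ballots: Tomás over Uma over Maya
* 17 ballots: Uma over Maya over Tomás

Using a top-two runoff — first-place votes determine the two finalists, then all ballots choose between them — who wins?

Uma

Round 1 first-place votes: Maya 9, Tomás 4, Uma 17. Uma and Maya advance.
Runoff: Uma is ranked above Maya on 21 ballots, Maya above Uma on 9.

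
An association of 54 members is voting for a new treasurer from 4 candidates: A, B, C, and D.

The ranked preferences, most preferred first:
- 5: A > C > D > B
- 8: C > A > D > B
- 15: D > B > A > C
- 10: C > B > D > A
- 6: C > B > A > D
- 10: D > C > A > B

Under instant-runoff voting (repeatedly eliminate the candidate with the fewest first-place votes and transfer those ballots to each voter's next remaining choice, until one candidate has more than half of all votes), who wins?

C

Round 1: A 5, B 0, C 24, D 25. B eliminated.
Round 2: A 5, C 24, D 25. A eliminated.
Round 3: C 29, D 25. C has a majority (≥28).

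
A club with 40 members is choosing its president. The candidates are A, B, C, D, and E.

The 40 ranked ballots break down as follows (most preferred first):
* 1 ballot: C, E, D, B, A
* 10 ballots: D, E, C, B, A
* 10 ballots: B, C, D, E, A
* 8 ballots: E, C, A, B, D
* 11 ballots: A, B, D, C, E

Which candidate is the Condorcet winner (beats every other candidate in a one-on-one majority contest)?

B vs A: 21–19
B vs C: 21–19
B vs D: 29–11
B vs E: 21–19
B beats every other candidate.

B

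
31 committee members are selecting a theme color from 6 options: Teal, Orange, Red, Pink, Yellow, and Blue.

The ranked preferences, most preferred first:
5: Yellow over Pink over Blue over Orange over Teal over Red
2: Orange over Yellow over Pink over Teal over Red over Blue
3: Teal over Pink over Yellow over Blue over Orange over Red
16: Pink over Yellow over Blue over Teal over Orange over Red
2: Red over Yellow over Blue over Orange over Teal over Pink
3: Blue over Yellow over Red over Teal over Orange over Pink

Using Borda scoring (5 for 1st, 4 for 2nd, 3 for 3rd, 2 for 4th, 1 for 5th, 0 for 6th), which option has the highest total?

Teal: 5×1 + 2×2 + 3×5 + 16×2 + 2×1 + 3×2 = 64
Orange: 5×2 + 2×5 + 3×1 + 16×1 + 2×2 + 3×1 = 46
Red: 5×0 + 2×1 + 3×0 + 16×0 + 2×5 + 3×3 = 21
Pink: 5×4 + 2×3 + 3×4 + 16×5 + 2×0 + 3×0 = 118
Yellow: 5×5 + 2×4 + 3×3 + 16×4 + 2×4 + 3×4 = 126
Blue: 5×3 + 2×0 + 3×2 + 16×3 + 2×3 + 3×5 = 90

Yellow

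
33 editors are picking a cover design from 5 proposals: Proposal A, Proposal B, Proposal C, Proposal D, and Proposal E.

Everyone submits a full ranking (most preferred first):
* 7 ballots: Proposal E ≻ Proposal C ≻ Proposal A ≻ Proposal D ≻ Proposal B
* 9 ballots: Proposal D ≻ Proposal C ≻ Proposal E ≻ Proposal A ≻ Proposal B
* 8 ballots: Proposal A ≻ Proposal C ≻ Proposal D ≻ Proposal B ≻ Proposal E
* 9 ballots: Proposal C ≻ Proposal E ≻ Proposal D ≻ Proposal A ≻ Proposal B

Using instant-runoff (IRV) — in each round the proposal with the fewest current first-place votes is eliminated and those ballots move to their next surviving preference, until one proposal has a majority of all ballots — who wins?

Proposal C

Round 1: Proposal A 8, Proposal B 0, Proposal C 9, Proposal D 9, Proposal E 7. Proposal B eliminated.
Round 2: Proposal A 8, Proposal C 9, Proposal D 9, Proposal E 7. Proposal E eliminated.
Round 3: Proposal A 8, Proposal C 16, Proposal D 9. Proposal A eliminated.
Round 4: Proposal C 24, Proposal D 9. Proposal C has a majority (≥17).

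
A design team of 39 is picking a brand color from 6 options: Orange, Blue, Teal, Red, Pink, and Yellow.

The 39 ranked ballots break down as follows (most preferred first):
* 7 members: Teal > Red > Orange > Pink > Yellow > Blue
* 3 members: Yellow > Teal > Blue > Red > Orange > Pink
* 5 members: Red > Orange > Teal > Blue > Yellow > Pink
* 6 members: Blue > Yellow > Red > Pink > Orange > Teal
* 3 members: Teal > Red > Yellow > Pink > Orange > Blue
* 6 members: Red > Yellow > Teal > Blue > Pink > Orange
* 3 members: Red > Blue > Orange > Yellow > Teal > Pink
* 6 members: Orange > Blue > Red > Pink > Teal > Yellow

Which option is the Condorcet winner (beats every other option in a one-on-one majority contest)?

Red

Red vs Orange: 33–6
Red vs Blue: 24–15
Red vs Teal: 26–13
Red vs Pink: 39–0
Red vs Yellow: 30–9
Red beats every other option.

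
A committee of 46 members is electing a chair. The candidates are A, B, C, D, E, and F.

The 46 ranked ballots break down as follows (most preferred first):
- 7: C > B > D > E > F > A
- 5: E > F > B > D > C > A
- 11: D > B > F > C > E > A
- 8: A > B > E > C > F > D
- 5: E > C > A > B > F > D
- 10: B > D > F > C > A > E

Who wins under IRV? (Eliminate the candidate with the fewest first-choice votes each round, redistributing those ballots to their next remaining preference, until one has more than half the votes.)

B

Round 1: A 8, B 10, C 7, D 11, E 10, F 0. F eliminated.
Round 2: A 8, B 10, C 7, D 11, E 10. C eliminated.
Round 3: A 8, B 17, D 11, E 10. A eliminated.
Round 4: B 25, D 11, E 10. B has a majority (≥24).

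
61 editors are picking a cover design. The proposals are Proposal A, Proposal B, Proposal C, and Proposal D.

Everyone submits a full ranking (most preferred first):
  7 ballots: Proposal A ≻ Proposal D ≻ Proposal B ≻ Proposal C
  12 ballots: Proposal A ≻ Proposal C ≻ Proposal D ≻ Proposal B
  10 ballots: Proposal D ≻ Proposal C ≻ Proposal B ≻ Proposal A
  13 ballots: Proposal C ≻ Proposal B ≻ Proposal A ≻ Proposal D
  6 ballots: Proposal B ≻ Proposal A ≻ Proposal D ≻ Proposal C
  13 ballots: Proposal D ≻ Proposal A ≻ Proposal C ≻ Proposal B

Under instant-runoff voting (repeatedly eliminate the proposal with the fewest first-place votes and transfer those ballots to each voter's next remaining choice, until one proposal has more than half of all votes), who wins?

Proposal A

Round 1: Proposal A 19, Proposal B 6, Proposal C 13, Proposal D 23. Proposal B eliminated.
Round 2: Proposal A 25, Proposal C 13, Proposal D 23. Proposal C eliminated.
Round 3: Proposal A 38, Proposal D 23. Proposal A has a majority (≥31).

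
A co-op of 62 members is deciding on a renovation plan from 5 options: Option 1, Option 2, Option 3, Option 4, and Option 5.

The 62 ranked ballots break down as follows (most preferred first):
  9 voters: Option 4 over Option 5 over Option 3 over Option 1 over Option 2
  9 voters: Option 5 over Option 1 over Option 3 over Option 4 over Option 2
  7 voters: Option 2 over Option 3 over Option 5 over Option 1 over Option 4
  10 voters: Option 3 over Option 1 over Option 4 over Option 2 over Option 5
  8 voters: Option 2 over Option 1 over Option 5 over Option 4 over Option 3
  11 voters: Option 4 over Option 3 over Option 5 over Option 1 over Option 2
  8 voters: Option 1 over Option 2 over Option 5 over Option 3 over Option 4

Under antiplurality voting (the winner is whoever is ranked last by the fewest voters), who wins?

Last-place votes: Option 1 0, Option 2 29, Option 3 8, Option 4 15, Option 5 10.

Option 1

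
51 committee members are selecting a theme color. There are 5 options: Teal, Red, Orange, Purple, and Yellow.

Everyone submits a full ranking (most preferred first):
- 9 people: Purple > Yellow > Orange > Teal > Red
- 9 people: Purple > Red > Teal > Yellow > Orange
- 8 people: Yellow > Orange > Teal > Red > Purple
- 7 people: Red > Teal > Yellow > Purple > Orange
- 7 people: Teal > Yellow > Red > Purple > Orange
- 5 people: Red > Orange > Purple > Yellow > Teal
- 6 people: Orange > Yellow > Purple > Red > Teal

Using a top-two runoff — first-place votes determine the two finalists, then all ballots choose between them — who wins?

Red

Round 1 first-place votes: Teal 7, Red 12, Orange 6, Purple 18, Yellow 8. Purple and Red advance.
Runoff: Purple is ranked above Red on 24 ballots, Red above Purple on 27.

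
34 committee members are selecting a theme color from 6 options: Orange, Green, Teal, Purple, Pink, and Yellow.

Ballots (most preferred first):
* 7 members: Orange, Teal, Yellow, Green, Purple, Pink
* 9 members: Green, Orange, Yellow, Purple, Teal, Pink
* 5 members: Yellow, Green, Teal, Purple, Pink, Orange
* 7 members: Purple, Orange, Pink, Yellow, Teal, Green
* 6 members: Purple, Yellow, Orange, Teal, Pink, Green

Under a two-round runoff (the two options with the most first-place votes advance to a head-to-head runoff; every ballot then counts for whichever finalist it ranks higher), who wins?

Green

Round 1 first-place votes: Orange 7, Green 9, Teal 0, Purple 13, Pink 0, Yellow 5. Purple and Green advance.
Runoff: Purple is ranked above Green on 13 ballots, Green above Purple on 21.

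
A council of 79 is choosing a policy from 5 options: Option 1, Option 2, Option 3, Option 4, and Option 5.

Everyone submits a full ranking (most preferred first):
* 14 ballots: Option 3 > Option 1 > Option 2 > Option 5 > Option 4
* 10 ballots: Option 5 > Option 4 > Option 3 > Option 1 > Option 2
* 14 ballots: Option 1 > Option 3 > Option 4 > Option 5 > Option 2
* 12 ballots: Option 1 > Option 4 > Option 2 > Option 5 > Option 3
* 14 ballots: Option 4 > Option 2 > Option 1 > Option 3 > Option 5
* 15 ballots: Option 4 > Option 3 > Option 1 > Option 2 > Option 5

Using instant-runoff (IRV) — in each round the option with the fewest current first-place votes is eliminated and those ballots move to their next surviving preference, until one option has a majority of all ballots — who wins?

Option 1

Round 1: Option 1 26, Option 2 0, Option 3 14, Option 4 29, Option 5 10. Option 2 eliminated.
Round 2: Option 1 26, Option 3 14, Option 4 29, Option 5 10. Option 5 eliminated.
Round 3: Option 1 26, Option 3 14, Option 4 39. Option 3 eliminated.
Round 4: Option 1 40, Option 4 39. Option 1 has a majority (≥40).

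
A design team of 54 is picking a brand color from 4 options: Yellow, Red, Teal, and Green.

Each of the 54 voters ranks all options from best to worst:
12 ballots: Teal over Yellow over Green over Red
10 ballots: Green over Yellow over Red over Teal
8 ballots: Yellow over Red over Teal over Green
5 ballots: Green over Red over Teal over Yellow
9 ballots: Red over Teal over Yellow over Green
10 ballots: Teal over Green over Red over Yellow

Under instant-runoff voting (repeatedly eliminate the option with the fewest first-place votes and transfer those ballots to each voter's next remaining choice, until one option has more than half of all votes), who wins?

Red

Round 1: Yellow 8, Red 9, Teal 22, Green 15. Yellow eliminated.
Round 2: Red 17, Teal 22, Green 15. Green eliminated.
Round 3: Red 32, Teal 22. Red has a majority (≥28).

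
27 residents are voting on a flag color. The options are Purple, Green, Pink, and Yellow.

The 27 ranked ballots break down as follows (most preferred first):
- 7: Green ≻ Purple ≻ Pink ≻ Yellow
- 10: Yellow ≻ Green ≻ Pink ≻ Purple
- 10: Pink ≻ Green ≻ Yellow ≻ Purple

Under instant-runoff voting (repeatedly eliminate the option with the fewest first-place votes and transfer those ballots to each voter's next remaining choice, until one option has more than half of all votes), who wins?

Pink

Round 1: Purple 0, Green 7, Pink 10, Yellow 10. Purple eliminated.
Round 2: Green 7, Pink 10, Yellow 10. Green eliminated.
Round 3: Pink 17, Yellow 10. Pink has a majority (≥14).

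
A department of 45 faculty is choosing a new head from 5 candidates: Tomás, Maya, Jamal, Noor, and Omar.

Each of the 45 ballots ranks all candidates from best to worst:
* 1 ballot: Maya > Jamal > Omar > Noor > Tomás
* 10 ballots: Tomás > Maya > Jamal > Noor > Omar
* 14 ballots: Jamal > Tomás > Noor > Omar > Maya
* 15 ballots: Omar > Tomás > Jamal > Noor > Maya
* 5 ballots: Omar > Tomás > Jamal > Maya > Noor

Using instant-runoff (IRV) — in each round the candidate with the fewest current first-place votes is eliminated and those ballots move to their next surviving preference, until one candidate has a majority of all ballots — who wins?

Round 1: Tomás 10, Maya 1, Jamal 14, Noor 0, Omar 20. Noor eliminated.
Round 2: Tomás 10, Maya 1, Jamal 14, Omar 20. Maya eliminated.
Round 3: Tomás 10, Jamal 15, Omar 20. Tomás eliminated.
Round 4: Jamal 25, Omar 20. Jamal has a majority (≥23).

Jamal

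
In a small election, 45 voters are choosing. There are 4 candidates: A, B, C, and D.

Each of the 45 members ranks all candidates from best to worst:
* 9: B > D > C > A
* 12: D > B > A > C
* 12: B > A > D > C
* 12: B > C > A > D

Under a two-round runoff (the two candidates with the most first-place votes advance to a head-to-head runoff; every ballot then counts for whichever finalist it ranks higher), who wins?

Round 1 first-place votes: A 0, B 33, C 0, D 12. B and D advance.
Runoff: B is ranked above D on 33 ballots, D above B on 12.

B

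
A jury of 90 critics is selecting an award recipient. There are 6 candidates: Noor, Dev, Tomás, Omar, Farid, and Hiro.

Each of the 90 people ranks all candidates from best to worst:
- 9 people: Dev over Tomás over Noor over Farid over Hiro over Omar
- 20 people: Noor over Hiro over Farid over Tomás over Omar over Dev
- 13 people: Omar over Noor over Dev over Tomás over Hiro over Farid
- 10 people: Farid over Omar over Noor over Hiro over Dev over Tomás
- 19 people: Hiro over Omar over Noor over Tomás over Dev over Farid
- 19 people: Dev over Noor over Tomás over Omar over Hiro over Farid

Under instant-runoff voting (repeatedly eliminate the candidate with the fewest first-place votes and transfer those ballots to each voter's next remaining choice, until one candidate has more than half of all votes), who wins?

Round 1: Noor 20, Dev 28, Tomás 0, Omar 13, Farid 10, Hiro 19. Tomás eliminated.
Round 2: Noor 20, Dev 28, Omar 13, Farid 10, Hiro 19. Farid eliminated.
Round 3: Noor 20, Dev 28, Omar 23, Hiro 19. Hiro eliminated.
Round 4: Noor 20, Dev 28, Omar 42. Noor eliminated.
Round 5: Dev 28, Omar 62. Omar has a majority (≥46).

Omar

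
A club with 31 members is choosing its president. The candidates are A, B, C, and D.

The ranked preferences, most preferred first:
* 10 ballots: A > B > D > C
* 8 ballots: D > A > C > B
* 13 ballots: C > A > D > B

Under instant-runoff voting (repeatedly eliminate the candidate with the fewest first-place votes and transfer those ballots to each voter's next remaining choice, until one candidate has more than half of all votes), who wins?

Round 1: A 10, B 0, C 13, D 8. B eliminated.
Round 2: A 10, C 13, D 8. D eliminated.
Round 3: A 18, C 13. A has a majority (≥16).

A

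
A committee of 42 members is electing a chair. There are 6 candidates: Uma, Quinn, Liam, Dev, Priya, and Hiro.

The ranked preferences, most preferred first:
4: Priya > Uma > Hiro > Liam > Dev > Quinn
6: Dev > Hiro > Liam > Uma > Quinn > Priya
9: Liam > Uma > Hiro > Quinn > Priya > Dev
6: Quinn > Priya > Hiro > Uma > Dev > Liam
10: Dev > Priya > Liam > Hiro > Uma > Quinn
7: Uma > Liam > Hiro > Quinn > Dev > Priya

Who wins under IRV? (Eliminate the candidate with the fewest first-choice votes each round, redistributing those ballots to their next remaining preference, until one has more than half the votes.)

Uma

Round 1: Uma 7, Quinn 6, Liam 9, Dev 16, Priya 4, Hiro 0. Hiro eliminated.
Round 2: Uma 7, Quinn 6, Liam 9, Dev 16, Priya 4. Priya eliminated.
Round 3: Uma 11, Quinn 6, Liam 9, Dev 16. Quinn eliminated.
Round 4: Uma 17, Liam 9, Dev 16. Liam eliminated.
Round 5: Uma 26, Dev 16. Uma has a majority (≥22).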